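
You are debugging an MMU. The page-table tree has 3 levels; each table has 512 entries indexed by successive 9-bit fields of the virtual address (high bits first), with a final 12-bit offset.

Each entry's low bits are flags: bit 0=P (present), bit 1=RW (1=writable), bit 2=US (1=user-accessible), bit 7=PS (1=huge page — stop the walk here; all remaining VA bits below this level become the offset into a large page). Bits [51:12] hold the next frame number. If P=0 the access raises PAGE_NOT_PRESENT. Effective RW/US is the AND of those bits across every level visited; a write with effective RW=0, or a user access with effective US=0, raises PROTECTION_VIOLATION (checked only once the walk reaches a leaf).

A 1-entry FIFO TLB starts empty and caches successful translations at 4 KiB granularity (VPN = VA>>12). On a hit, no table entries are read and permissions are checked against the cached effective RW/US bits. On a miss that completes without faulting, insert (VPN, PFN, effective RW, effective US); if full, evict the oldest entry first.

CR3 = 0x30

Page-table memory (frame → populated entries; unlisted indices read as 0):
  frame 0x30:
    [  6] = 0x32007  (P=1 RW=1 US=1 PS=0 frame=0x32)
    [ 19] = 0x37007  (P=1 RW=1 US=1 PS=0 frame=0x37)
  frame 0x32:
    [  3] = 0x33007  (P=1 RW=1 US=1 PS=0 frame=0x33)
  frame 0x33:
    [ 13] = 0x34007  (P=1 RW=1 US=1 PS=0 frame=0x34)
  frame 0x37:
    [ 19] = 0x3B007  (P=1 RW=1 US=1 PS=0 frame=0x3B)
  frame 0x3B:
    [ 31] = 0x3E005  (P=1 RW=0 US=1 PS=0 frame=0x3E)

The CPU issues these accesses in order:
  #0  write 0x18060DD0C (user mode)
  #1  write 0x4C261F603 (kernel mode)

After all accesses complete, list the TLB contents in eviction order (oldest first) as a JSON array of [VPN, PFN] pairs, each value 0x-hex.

Walk each access:
#0 VA=0x18060DD0C (w,user):
  L0: frame=0x30 idx=6 entry=0x32007 [P=1 RW=1 US=1 PS=0]
  L1: frame=0x32 idx=3 entry=0x33007 [P=1 RW=1 US=1 PS=0]
  L2: frame=0x33 idx=13 entry=0x34007 [P=1 RW=1 US=1 PS=0]
  → PA=0x34D0C  (3 entries read)
#1 VA=0x4C261F603 (w,kernel):
  L0: frame=0x30 idx=19 entry=0x37007 [P=1 RW=1 US=1 PS=0]
  L1: frame=0x37 idx=19 entry=0x3B007 [P=1 RW=1 US=1 PS=0]
  L2: frame=0x3B idx=31 entry=0x3E005 [P=1 RW=0 US=1 PS=0]
  → PROTECTION_VIOLATION  (3 entries read)

TLB: [["0x18060D", "0x34"]]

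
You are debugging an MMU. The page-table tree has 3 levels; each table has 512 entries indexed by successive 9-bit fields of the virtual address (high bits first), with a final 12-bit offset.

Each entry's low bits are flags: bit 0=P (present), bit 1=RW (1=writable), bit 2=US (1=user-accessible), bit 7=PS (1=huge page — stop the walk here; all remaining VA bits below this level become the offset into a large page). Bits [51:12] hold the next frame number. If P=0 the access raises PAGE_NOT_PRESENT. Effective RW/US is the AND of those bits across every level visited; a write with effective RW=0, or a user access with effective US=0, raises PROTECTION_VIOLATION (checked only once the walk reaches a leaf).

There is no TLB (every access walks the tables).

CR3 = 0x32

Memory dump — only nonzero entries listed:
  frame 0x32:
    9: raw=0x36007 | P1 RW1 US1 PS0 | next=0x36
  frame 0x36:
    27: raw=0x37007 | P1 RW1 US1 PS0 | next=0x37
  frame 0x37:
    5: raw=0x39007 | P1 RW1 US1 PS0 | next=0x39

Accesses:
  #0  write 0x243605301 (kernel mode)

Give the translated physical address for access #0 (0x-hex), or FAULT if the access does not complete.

Per-access translation:
#0 VA=0x243605301 (w,kernel):
  L0 @0x32[9] → 0x36007  P=1,RW=1,US=1,PS=0
  L1 @0x36[27] → 0x37007  P=1,RW=1,US=1,PS=0
  L2 @0x37[5] → 0x39007  P=1,RW=1,US=1,PS=0
  ✓ 0x39301  — 3 lookups

Access #0 PA: 0x39301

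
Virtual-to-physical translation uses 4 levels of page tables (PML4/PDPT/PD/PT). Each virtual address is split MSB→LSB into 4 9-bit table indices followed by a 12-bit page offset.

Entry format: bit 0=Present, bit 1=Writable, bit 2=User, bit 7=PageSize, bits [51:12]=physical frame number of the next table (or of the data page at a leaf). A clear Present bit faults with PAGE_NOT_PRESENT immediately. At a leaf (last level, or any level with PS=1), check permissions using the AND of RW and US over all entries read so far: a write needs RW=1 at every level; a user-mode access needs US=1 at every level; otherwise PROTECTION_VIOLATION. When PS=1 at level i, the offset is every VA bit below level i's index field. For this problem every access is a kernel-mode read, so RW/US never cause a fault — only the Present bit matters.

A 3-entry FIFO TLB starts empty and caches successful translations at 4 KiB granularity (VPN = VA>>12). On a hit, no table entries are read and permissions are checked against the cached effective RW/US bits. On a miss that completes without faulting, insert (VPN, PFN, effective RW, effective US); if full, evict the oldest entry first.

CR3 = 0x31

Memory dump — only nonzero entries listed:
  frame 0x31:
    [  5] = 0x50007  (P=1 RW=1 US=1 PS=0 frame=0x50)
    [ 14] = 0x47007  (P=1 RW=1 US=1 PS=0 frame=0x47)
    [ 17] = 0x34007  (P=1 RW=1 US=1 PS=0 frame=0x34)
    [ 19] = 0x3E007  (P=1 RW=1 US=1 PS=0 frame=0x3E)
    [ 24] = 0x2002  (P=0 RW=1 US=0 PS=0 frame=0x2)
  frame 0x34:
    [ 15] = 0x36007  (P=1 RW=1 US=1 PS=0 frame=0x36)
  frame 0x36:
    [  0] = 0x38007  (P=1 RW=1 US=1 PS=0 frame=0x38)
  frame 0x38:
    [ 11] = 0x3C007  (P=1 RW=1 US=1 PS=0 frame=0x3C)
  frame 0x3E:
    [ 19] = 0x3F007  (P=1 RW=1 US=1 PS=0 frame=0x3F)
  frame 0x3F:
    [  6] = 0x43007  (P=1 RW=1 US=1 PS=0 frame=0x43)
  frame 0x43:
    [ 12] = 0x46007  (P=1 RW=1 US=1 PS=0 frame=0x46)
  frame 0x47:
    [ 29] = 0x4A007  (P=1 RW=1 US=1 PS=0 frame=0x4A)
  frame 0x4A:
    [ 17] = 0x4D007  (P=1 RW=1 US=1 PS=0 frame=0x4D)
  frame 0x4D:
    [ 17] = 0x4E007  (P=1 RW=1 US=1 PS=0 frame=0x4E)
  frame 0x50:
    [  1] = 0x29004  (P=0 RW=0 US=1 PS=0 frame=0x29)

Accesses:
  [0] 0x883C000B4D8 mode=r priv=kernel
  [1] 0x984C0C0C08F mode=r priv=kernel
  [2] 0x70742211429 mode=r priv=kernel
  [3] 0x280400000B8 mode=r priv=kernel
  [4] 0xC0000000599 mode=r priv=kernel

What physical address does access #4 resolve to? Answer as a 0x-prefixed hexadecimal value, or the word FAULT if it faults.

Walk each access:
#0 VA=0x883C000B4D8 (r,kernel):
  L0: frame=0x31 idx=17 entry=0x34007 [P=1 RW=1 US=1 PS=0]
  L1: frame=0x34 idx=15 entry=0x36007 [P=1 RW=1 US=1 PS=0]
  L2: frame=0x36 idx=0 entry=0x38007 [P=1 RW=1 US=1 PS=0]
  L3: frame=0x38 idx=11 entry=0x3C007 [P=1 RW=1 US=1 PS=0]
  ⇒ phys 0x3C4D8  [4 reads]
#1 VA=0x984C0C0C08F (r,kernel):
  L0: frame=0x31 idx=19 entry=0x3E007 [P=1 RW=1 US=1 PS=0]
  L1: frame=0x3E idx=19 entry=0x3F007 [P=1 RW=1 US=1 PS=0]
  L2: frame=0x3F idx=6 entry=0x43007 [P=1 RW=1 US=1 PS=0]
  L3: frame=0x43 idx=12 entry=0x46007 [P=1 RW=1 US=1 PS=0]
  ⇒ phys 0x4608F  [4 reads]
#2 VA=0x70742211429 (r,kernel):
  L0: frame=0x31 idx=14 entry=0x47007 [P=1 RW=1 US=1 PS=0]
  L1: frame=0x47 idx=29 entry=0x4A007 [P=1 RW=1 US=1 PS=0]
  L2: frame=0x4A idx=17 entry=0x4D007 [P=1 RW=1 US=1 PS=0]
  L3: frame=0x4D idx=17 entry=0x4E007 [P=1 RW=1 US=1 PS=0]
  ⇒ phys 0x4E429  [4 reads]
#3 VA=0x280400000B8 (r,kernel):
  L0: frame=0x31 idx=5 entry=0x50007 [P=1 RW=1 US=1 PS=0]
  L1: frame=0x50 idx=1 entry=0x29004 [P=0 RW=0 US=1 PS=0]
  ✗ PAGE_NOT_PRESENT  [2 reads]
#4 VA=0xC0000000599 (r,kernel):
  L0: frame=0x31 idx=24 entry=0x2002 [P=0 RW=1 US=0 PS=0]
  ✗ PAGE_NOT_PRESENT  [1 reads]

Access #4 PA: FAULT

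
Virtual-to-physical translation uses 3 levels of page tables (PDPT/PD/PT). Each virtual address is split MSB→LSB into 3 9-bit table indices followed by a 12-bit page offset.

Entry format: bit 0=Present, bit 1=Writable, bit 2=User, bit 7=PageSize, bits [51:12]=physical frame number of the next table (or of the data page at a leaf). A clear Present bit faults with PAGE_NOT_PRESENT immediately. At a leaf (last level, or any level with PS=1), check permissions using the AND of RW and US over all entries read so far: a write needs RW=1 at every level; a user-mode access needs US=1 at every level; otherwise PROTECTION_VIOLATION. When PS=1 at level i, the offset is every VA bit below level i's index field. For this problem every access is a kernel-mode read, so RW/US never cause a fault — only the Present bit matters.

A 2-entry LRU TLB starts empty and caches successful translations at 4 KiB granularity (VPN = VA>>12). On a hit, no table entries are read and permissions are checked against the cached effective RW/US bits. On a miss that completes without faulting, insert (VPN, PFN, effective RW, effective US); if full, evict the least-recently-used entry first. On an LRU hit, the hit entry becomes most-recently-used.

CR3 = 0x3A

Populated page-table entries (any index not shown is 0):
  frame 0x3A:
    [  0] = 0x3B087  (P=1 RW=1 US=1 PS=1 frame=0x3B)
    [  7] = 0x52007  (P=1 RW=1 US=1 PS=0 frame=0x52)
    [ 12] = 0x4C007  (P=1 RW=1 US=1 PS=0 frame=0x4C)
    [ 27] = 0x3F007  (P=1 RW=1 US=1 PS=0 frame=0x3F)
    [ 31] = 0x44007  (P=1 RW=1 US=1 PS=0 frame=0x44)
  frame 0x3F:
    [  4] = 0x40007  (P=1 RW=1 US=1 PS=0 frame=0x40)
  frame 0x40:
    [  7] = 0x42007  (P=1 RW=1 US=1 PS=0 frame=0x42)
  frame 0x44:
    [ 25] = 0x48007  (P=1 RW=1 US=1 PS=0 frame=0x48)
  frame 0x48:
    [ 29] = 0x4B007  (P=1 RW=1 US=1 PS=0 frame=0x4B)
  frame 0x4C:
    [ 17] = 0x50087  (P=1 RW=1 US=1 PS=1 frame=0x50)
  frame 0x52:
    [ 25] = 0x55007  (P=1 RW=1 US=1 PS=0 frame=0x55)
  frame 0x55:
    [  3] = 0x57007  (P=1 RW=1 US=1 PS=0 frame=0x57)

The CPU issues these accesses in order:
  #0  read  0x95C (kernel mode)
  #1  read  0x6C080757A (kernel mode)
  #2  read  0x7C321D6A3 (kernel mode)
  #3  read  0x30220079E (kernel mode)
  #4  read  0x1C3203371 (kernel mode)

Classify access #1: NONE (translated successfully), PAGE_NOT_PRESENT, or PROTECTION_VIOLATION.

Per-access translation:
#0 VA=0x95C (r,kernel):
  L0: frame=0x3A idx=0 entry=0x3B087 [P=1 RW=1 US=1 PS=1]
  ⇒ phys 0x3B95C (huge @L0)  [1 reads]
#1 VA=0x6C080757A (r,kernel):
  L0: frame=0x3A idx=27 entry=0x3F007 [P=1 RW=1 US=1 PS=0]
  L1: frame=0x3F idx=4 entry=0x40007 [P=1 RW=1 US=1 PS=0]
  L2: frame=0x40 idx=7 entry=0x42007 [P=1 RW=1 US=1 PS=0]
  ⇒ phys 0x4257A  [3 reads]
#2 VA=0x7C321D6A3 (r,kernel):
  L0: frame=0x3A idx=31 entry=0x44007 [P=1 RW=1 US=1 PS=0]
  L1: frame=0x44 idx=25 entry=0x48007 [P=1 RW=1 US=1 PS=0]
  L2: frame=0x48 idx=29 entry=0x4B007 [P=1 RW=1 US=1 PS=0]
  ⇒ phys 0x4B6A3  [3 reads]
#3 VA=0x30220079E (r,kernel):
  L0: frame=0x3A idx=12 entry=0x4C007 [P=1 RW=1 US=1 PS=0]
  L1: frame=0x4C idx=17 entry=0x50087 [P=1 RW=1 US=1 PS=1]
  ⇒ phys 0x5079E (huge @L1)  [2 reads]
#4 VA=0x1C3203371 (r,kernel):
  L0: frame=0x3A idx=7 entry=0x52007 [P=1 RW=1 US=1 PS=0]
  L1: frame=0x52 idx=25 entry=0x55007 [P=1 RW=1 US=1 PS=0]
  L2: frame=0x55 idx=3 entry=0x57007 [P=1 RW=1 US=1 PS=0]
  ⇒ phys 0x57371  [3 reads]

Access #1 fault: NONE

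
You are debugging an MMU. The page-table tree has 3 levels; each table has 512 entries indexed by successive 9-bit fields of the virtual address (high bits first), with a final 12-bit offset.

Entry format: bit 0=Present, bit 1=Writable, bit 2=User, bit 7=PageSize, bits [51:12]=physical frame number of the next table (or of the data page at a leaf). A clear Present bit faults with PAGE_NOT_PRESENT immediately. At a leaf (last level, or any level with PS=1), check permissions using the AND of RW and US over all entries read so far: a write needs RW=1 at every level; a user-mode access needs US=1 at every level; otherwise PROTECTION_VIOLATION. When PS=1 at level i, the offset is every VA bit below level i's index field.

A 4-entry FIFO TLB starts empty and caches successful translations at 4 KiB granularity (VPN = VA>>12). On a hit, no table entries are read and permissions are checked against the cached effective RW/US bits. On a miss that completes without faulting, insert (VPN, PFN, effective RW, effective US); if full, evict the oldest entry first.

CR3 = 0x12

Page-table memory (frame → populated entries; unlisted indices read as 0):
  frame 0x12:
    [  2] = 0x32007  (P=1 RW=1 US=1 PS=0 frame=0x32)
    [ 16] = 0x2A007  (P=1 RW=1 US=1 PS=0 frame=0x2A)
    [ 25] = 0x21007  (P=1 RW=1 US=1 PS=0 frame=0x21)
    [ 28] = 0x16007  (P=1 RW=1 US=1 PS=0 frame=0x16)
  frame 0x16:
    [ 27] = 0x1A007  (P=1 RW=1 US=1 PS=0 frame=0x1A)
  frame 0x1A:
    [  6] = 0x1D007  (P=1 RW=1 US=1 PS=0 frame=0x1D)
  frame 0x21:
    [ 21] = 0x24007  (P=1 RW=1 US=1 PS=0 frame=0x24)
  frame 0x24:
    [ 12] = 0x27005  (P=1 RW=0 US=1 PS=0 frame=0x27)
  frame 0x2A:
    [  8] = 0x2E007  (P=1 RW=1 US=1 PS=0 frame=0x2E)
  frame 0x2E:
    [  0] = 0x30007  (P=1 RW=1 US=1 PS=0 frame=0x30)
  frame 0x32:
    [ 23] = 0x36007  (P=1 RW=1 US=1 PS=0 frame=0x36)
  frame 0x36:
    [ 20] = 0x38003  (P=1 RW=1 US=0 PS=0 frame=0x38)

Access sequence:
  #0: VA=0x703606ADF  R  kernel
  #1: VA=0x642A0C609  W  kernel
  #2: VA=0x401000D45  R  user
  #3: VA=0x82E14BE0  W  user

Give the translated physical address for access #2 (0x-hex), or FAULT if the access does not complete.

Walk each access:
#0 VA=0x703606ADF (r,kernel):
  L0 @0x12[28] → 0x16007  P=1,RW=1,US=1,PS=0
  L1 @0x16[27] → 0x1A007  P=1,RW=1,US=1,PS=0
  L2 @0x1A[6] → 0x1D007  P=1,RW=1,US=1,PS=0
  → PA=0x1DADF  (3 entries read)
#1 VA=0x642A0C609 (w,kernel):
  L0 @0x12[25] → 0x21007  P=1,RW=1,US=1,PS=0
  L1 @0x21[21] → 0x24007  P=1,RW=1,US=1,PS=0
  L2 @0x24[12] → 0x27005  P=1,RW=0,US=1,PS=0
  ✗ PROTECTION_VIOLATION  [3 reads]
#2 VA=0x401000D45 (r,user):
  L0 @0x12[16] → 0x2A007  P=1,RW=1,US=1,PS=0
  L1 @0x2A[8] → 0x2E007  P=1,RW=1,US=1,PS=0
  L2 @0x2E[0] → 0x30007  P=1,RW=1,US=1,PS=0
  → PA=0x30D45  (3 entries read)
#3 VA=0x82E14BE0 (w,user):
  L0 @0x12[2] → 0x32007  P=1,RW=1,US=1,PS=0
  L1 @0x32[23] → 0x36007  P=1,RW=1,US=1,PS=0
  L2 @0x36[20] → 0x38003  P=1,RW=1,US=0,PS=0
  ✗ PROTECTION_VIOLATION  [3 reads]

Access #2 PA: 0x30D45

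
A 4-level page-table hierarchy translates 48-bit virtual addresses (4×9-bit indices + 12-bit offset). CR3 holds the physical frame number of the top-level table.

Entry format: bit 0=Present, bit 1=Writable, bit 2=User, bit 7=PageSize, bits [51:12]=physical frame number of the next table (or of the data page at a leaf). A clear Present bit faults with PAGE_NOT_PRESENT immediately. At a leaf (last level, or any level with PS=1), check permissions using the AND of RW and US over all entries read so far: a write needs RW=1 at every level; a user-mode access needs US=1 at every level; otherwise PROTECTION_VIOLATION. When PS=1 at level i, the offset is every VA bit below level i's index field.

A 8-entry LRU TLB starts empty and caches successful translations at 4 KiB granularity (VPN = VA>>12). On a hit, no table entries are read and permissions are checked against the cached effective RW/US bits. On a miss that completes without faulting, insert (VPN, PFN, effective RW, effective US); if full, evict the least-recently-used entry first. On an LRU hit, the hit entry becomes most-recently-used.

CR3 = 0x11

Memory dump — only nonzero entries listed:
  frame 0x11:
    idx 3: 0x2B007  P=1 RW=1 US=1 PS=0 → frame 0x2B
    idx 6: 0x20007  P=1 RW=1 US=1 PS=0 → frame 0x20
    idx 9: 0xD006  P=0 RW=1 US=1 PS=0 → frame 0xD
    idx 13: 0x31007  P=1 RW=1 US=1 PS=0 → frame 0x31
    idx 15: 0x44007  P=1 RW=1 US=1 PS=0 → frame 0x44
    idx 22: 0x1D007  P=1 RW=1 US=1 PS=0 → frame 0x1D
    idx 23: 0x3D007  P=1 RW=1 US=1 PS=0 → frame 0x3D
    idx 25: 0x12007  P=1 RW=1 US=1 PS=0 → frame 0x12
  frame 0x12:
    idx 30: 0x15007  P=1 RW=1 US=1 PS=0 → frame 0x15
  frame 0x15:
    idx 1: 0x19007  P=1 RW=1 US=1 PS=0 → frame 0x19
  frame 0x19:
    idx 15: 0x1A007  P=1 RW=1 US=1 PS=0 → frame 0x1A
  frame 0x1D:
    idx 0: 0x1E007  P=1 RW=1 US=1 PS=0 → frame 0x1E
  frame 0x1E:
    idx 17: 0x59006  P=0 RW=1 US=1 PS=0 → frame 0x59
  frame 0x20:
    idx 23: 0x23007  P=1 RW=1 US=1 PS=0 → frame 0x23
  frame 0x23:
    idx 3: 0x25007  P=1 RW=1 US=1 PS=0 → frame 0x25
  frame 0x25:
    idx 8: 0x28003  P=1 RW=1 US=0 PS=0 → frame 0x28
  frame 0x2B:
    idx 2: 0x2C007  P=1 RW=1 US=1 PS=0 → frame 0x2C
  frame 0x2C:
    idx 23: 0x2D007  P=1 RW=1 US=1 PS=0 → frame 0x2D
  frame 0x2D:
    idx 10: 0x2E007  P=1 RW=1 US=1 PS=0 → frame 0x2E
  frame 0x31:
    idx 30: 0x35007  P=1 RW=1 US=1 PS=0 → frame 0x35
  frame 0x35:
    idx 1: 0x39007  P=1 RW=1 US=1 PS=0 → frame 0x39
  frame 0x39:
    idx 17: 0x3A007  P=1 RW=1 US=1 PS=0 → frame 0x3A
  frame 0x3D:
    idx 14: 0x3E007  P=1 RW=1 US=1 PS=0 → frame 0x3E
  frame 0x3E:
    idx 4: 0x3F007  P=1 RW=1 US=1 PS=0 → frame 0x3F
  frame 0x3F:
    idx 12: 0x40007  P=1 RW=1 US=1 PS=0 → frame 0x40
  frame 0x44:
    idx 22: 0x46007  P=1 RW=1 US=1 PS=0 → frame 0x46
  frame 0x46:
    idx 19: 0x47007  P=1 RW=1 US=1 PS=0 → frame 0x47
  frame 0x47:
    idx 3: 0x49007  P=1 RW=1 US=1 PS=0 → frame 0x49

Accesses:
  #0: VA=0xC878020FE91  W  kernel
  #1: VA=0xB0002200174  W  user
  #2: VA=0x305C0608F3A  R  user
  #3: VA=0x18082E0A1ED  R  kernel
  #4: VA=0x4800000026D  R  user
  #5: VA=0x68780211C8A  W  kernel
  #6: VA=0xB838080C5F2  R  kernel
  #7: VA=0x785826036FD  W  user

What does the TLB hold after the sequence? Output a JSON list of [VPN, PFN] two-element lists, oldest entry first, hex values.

Trace:
#0 VA=0xC878020FE91 (w,kernel):
  lvl0: tbl 0x11, slot 25 ⇒ 0x12007 (P1/RW1/US1/PS0)
  lvl1: tbl 0x12, slot 30 ⇒ 0x15007 (P1/RW1/US1/PS0)
  lvl2: tbl 0x15, slot 1 ⇒ 0x19007 (P1/RW1/US1/PS0)
  lvl3: tbl 0x19, slot 15 ⇒ 0x1A007 (P1/RW1/US1/PS0)
  → PA=0x1AE91  (4 entries read)
#1 VA=0xB0002200174 (w,user):
  lvl0: tbl 0x11, slot 22 ⇒ 0x1D007 (P1/RW1/US1/PS0)
  lvl1: tbl 0x1D, slot 0 ⇒ 0x1E007 (P1/RW1/US1/PS0)
  lvl2: tbl 0x1E, slot 17 ⇒ 0x59006 (P0/RW1/US1/PS0)
  → PAGE_NOT_PRESENT  (3 entries read)
#2 VA=0x305C0608F3A (r,user):
  lvl0: tbl 0x11, slot 6 ⇒ 0x20007 (P1/RW1/US1/PS0)
  lvl1: tbl 0x20, slot 23 ⇒ 0x23007 (P1/RW1/US1/PS0)
  lvl2: tbl 0x23, slot 3 ⇒ 0x25007 (P1/RW1/US1/PS0)
  lvl3: tbl 0x25, slot 8 ⇒ 0x28003 (P1/RW1/US0/PS0)
  → PROTECTION_VIOLATION  (4 entries read)
#3 VA=0x18082E0A1ED (r,kernel):
  lvl0: tbl 0x11, slot 3 ⇒ 0x2B007 (P1/RW1/US1/PS0)
  lvl1: tbl 0x2B, slot 2 ⇒ 0x2C007 (P1/RW1/US1/PS0)
  lvl2: tbl 0x2C, slot 23 ⇒ 0x2D007 (P1/RW1/US1/PS0)
  lvl3: tbl 0x2D, slot 10 ⇒ 0x2E007 (P1/RW1/US1/PS0)
  → PA=0x2E1ED  (4 entries read)
#4 VA=0x4800000026D (r,user):
  lvl0: tbl 0x11, slot 9 ⇒ 0xD006 (P0/RW1/US1/PS0)
  → PAGE_NOT_PRESENT  (1 entries read)
#5 VA=0x68780211C8A (w,kernel):
  lvl0: tbl 0x11, slot 13 ⇒ 0x31007 (P1/RW1/US1/PS0)
  lvl1: tbl 0x31, slot 30 ⇒ 0x35007 (P1/RW1/US1/PS0)
  lvl2: tbl 0x35, slot 1 ⇒ 0x39007 (P1/RW1/US1/PS0)
  lvl3: tbl 0x39, slot 17 ⇒ 0x3A007 (P1/RW1/US1/PS0)
  → PA=0x3AC8A  (4 entries read)
#6 VA=0xB838080C5F2 (r,kernel):
  lvl0: tbl 0x11, slot 23 ⇒ 0x3D007 (P1/RW1/US1/PS0)
  lvl1: tbl 0x3D, slot 14 ⇒ 0x3E007 (P1/RW1/US1/PS0)
  lvl2: tbl 0x3E, slot 4 ⇒ 0x3F007 (P1/RW1/US1/PS0)
  lvl3: tbl 0x3F, slot 12 ⇒ 0x40007 (P1/RW1/US1/PS0)
  → PA=0x405F2  (4 entries read)
#7 VA=0x785826036FD (w,user):
  lvl0: tbl 0x11, slot 15 ⇒ 0x44007 (P1/RW1/US1/PS0)
  lvl1: tbl 0x44, slot 22 ⇒ 0x46007 (P1/RW1/US1/PS0)
  lvl2: tbl 0x46, slot 19 ⇒ 0x47007 (P1/RW1/US1/PS0)
  lvl3: tbl 0x47, slot 3 ⇒ 0x49007 (P1/RW1/US1/PS0)
  → PA=0x496FD  (4 entries read)

TLB: [["0xC878020F", "0x1A"], ["0x18082E0A", "0x2E"], ["0x68780211", "0x3A"], ["0xB838080C", "0x40"], ["0x78582603", "0x49"]]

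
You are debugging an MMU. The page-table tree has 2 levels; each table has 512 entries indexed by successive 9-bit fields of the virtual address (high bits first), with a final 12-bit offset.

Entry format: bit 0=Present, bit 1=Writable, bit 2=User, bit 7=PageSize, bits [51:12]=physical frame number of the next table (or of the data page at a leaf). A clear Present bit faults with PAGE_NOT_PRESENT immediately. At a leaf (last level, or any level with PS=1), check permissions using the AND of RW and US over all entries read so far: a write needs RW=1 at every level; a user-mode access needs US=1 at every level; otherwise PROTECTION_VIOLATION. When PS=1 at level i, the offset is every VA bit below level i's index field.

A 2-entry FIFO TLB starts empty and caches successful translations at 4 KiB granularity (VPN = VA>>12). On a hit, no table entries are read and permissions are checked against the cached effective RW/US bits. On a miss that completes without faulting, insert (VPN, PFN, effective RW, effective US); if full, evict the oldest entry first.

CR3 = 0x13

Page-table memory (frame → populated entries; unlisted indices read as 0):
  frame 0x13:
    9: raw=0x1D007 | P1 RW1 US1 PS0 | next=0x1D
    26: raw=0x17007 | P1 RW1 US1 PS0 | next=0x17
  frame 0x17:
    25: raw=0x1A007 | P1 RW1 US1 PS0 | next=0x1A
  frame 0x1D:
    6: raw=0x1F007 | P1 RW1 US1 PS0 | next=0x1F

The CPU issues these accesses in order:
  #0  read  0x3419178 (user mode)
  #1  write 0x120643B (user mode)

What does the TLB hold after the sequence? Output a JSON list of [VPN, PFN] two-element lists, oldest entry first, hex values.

Per-access translation:
#0 VA=0x3419178 (r,user):
  L0 @0x13[26] → 0x17007  P=1,RW=1,US=1,PS=0
  L1 @0x17[25] → 0x1A007  P=1,RW=1,US=1,PS=0
  ✓ 0x1A178  — 2 lookups
#1 VA=0x120643B (w,user):
  L0 @0x13[9] → 0x1D007  P=1,RW=1,US=1,PS=0
  L1 @0x1D[6] → 0x1F007  P=1,RW=1,US=1,PS=0
  ✓ 0x1F43B  — 2 lookups

TLB: [["0x3419", "0x1A"], ["0x1206", "0x1F"]]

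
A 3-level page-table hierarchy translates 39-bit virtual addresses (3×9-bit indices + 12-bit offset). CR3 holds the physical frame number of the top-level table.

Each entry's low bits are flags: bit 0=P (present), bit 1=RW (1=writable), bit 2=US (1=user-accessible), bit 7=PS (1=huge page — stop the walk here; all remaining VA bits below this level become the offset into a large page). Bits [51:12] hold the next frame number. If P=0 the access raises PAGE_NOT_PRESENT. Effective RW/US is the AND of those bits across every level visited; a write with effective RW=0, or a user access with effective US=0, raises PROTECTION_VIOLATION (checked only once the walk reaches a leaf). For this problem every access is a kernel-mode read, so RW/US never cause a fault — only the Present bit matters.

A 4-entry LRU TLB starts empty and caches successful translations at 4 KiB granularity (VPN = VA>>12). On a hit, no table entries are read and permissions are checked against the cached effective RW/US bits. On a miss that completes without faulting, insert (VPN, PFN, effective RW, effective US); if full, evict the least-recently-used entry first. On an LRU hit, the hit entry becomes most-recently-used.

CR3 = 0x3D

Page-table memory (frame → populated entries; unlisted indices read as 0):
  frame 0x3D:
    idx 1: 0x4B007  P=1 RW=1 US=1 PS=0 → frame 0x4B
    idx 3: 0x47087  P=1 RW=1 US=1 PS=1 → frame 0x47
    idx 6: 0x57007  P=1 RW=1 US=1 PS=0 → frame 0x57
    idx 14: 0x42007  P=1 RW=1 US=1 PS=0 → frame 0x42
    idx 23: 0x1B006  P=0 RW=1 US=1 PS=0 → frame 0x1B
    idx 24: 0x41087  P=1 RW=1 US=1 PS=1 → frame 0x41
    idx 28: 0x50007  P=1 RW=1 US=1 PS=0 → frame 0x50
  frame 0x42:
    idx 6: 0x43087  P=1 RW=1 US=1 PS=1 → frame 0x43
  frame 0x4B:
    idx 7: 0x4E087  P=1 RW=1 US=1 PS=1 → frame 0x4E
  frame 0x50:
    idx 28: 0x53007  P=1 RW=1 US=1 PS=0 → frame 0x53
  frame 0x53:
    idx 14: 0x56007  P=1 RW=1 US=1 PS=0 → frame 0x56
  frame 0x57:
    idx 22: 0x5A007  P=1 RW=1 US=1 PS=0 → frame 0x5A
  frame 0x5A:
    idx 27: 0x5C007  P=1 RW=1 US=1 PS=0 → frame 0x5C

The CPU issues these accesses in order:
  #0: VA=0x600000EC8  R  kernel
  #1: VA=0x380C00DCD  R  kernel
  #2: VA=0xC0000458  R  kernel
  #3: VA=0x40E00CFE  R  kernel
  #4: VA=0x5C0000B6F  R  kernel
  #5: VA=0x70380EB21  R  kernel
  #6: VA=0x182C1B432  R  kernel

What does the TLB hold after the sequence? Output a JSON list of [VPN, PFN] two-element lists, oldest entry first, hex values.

Trace:
#0 VA=0x600000EC8 (r,kernel):
  lvl0: tbl 0x3D, slot 24 ⇒ 0x41087 (P1/RW1/US1/PS1)
  → PA=0x41EC8 (huge @L0)  (1 entries read)
#1 VA=0x380C00DCD (r,kernel):
  lvl0: tbl 0x3D, slot 14 ⇒ 0x42007 (P1/RW1/US1/PS0)
  lvl1: tbl 0x42, slot 6 ⇒ 0x43087 (P1/RW1/US1/PS1)
  → PA=0x43DCD (huge @L1)  (2 entries read)
#2 VA=0xC0000458 (r,kernel):
  lvl0: tbl 0x3D, slot 3 ⇒ 0x47087 (P1/RW1/US1/PS1)
  → PA=0x47458 (huge @L0)  (1 entries read)
#3 VA=0x40E00CFE (r,kernel):
  lvl0: tbl 0x3D, slot 1 ⇒ 0x4B007 (P1/RW1/US1/PS0)
  lvl1: tbl 0x4B, slot 7 ⇒ 0x4E087 (P1/RW1/US1/PS1)
  → PA=0x4ECFE (huge @L1)  (2 entries read)
#4 VA=0x5C0000B6F (r,kernel):
  lvl0: tbl 0x3D, slot 23 ⇒ 0x1B006 (P0/RW1/US1/PS0)
  ⇒ fault: PAGE_NOT_PRESENT  — 1 lookups
#5 VA=0x70380EB21 (r,kernel):
  lvl0: tbl 0x3D, slot 28 ⇒ 0x50007 (P1/RW1/US1/PS0)
  lvl1: tbl 0x50, slot 28 ⇒ 0x53007 (P1/RW1/US1/PS0)
  lvl2: tbl 0x53, slot 14 ⇒ 0x56007 (P1/RW1/US1/PS0)
  → PA=0x56B21  (3 entries read)
#6 VA=0x182C1B432 (r,kernel):
  lvl0: tbl 0x3D, slot 6 ⇒ 0x57007 (P1/RW1/US1/PS0)
  lvl1: tbl 0x57, slot 22 ⇒ 0x5A007 (P1/RW1/US1/PS0)
  lvl2: tbl 0x5A, slot 27 ⇒ 0x5C007 (P1/RW1/US1/PS0)
  → PA=0x5C432  (3 entries read)

TLB: [["0xC0000", "0x47"], ["0x40E00", "0x4E"], ["0x70380E", "0x56"], ["0x182C1B", "0x5C"]]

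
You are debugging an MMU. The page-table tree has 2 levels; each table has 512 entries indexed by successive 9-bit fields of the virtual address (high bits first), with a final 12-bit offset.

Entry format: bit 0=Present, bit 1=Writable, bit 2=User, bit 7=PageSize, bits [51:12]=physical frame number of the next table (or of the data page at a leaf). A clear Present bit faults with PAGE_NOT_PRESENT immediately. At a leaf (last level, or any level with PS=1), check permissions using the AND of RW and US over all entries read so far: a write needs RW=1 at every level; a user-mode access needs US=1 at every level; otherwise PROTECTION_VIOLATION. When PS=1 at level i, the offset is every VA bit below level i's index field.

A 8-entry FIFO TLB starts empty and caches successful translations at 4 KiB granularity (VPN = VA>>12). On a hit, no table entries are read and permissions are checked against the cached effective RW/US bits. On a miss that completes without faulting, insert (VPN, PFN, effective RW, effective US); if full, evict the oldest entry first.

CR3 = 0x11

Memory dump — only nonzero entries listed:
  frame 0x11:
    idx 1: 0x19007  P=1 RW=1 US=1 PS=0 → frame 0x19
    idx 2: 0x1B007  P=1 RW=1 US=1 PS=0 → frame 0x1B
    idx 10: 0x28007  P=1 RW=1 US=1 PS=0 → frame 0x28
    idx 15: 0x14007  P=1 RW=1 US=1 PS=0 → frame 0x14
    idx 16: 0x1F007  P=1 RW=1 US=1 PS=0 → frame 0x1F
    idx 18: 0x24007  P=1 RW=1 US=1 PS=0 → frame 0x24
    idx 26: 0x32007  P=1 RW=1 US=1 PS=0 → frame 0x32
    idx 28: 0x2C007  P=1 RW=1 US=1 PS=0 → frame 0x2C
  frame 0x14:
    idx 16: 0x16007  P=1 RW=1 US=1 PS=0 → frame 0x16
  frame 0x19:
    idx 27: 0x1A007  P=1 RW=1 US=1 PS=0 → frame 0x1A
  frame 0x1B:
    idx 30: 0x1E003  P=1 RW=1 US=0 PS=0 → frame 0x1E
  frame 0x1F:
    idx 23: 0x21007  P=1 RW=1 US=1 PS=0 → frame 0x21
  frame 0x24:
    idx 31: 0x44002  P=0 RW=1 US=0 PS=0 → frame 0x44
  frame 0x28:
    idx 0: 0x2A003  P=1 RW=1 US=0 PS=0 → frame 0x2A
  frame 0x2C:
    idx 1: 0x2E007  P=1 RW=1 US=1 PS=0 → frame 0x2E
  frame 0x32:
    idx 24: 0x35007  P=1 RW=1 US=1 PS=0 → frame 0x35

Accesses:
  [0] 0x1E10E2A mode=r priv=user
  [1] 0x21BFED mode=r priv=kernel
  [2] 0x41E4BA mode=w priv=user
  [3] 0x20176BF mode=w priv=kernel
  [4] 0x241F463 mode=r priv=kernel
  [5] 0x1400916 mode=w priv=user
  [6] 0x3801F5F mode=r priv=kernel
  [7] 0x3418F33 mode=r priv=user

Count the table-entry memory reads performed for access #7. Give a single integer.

Per-access translation:
#0 VA=0x1E10E2A (r,user):
  [0] read 0x11 idx=15: raw=0x14007 flags P=1 W=1 U=1 S=0
  [1] read 0x14 idx=16: raw=0x16007 flags P=1 W=1 U=1 S=0
  ✓ 0x16E2A  — 2 lookups
#1 VA=0x21BFED (r,kernel):
  [0] read 0x11 idx=1: raw=0x19007 flags P=1 W=1 U=1 S=0
  [1] read 0x19 idx=27: raw=0x1A007 flags P=1 W=1 U=1 S=0
  ✓ 0x1AFED  — 2 lookups
#2 VA=0x41E4BA (w,user):
  [0] read 0x11 idx=2: raw=0x1B007 flags P=1 W=1 U=1 S=0
  [1] read 0x1B idx=30: raw=0x1E003 flags P=1 W=1 U=0 S=0
  ⇒ fault: PROTECTION_VIOLATION  — 2 lookups
#3 VA=0x20176BF (w,kernel):
  [0] read 0x11 idx=16: raw=0x1F007 flags P=1 W=1 U=1 S=0
  [1] read 0x1F idx=23: raw=0x21007 flags P=1 W=1 U=1 S=0
  ✓ 0x216BF  — 2 lookups
#4 VA=0x241F463 (r,kernel):
  [0] read 0x11 idx=18: raw=0x24007 flags P=1 W=1 U=1 S=0
  [1] read 0x24 idx=31: raw=0x44002 flags P=0 W=1 U=0 S=0
  ⇒ fault: PAGE_NOT_PRESENT  — 2 lookups
#5 VA=0x1400916 (w,user):
  [0] read 0x11 idx=10: raw=0x28007 flags P=1 W=1 U=1 S=0
  [1] read 0x28 idx=0: raw=0x2A003 flags P=1 W=1 U=0 S=0
  ⇒ fault: PROTECTION_VIOLATION  — 2 lookups
#6 VA=0x3801F5F (r,kernel):
  [0] read 0x11 idx=28: raw=0x2C007 flags P=1 W=1 U=1 S=0
  [1] read 0x2C idx=1: raw=0x2E007 flags P=1 W=1 U=1 S=0
  ✓ 0x2EF5F  — 2 lookups
#7 VA=0x3418F33 (r,user):
  [0] read 0x11 idx=26: raw=0x32007 flags P=1 W=1 U=1 S=0
  [1] read 0x32 idx=24: raw=0x35007 flags P=1 W=1 U=1 S=0
  ✓ 0x35F33  — 2 lookups

Entries read for #7: 2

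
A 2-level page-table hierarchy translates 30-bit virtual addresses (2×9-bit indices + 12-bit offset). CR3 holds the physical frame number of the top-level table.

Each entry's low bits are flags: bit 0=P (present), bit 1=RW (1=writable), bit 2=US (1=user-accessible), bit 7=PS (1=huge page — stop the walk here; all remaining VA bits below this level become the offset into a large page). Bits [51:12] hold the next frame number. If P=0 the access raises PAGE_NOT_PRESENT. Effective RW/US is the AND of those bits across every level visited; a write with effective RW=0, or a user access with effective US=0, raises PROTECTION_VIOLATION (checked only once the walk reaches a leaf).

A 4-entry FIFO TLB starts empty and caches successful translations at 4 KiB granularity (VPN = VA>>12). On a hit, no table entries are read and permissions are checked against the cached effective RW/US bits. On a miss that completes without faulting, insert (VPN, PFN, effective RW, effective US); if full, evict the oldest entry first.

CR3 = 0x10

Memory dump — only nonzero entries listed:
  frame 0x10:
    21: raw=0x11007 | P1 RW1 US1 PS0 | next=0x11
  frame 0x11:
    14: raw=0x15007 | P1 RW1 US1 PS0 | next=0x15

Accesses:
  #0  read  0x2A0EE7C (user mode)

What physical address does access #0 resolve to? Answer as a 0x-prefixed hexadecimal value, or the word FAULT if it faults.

Trace:
#0 VA=0x2A0EE7C (r,user):
  [0] read 0x10 idx=21: raw=0x11007 flags P=1 W=1 U=1 S=0
  [1] read 0x11 idx=14: raw=0x15007 flags P=1 W=1 U=1 S=0
  → PA=0x15E7C  (2 entries read)

Access #0 PA: 0x15E7C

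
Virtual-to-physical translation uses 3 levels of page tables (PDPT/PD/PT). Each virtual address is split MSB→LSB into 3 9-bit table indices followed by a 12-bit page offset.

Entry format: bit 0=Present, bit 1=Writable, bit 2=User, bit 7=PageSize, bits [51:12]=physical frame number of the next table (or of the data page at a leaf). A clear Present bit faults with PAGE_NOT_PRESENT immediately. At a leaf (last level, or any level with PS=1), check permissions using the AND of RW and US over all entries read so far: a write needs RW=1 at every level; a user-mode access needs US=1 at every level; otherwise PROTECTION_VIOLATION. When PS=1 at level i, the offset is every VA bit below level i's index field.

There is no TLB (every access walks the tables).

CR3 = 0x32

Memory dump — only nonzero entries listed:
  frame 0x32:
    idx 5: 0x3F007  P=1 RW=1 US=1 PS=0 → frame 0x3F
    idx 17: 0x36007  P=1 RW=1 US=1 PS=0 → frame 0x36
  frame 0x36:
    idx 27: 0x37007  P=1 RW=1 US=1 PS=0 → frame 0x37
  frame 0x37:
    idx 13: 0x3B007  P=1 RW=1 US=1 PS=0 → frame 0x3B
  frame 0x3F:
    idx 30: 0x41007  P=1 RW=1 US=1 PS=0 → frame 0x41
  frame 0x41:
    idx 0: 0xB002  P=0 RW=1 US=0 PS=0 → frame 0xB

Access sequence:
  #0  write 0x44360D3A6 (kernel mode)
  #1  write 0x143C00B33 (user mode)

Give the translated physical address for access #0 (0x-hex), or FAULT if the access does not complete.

Walk each access:
#0 VA=0x44360D3A6 (w,kernel):
  L0 @0x32[17] → 0x36007  P=1,RW=1,US=1,PS=0
  L1 @0x36[27] → 0x37007  P=1,RW=1,US=1,PS=0
  L2 @0x37[13] → 0x3B007  P=1,RW=1,US=1,PS=0
  → PA=0x3B3A6  (3 entries read)
#1 VA=0x143C00B33 (w,user):
  L0 @0x32[5] → 0x3F007  P=1,RW=1,US=1,PS=0
  L1 @0x3F[30] → 0x41007  P=1,RW=1,US=1,PS=0
  L2 @0x41[0] → 0xB002  P=0,RW=1,US=0,PS=0
  ⇒ fault: PAGE_NOT_PRESENT  — 3 lookups

Access #0 PA: 0x3B3A6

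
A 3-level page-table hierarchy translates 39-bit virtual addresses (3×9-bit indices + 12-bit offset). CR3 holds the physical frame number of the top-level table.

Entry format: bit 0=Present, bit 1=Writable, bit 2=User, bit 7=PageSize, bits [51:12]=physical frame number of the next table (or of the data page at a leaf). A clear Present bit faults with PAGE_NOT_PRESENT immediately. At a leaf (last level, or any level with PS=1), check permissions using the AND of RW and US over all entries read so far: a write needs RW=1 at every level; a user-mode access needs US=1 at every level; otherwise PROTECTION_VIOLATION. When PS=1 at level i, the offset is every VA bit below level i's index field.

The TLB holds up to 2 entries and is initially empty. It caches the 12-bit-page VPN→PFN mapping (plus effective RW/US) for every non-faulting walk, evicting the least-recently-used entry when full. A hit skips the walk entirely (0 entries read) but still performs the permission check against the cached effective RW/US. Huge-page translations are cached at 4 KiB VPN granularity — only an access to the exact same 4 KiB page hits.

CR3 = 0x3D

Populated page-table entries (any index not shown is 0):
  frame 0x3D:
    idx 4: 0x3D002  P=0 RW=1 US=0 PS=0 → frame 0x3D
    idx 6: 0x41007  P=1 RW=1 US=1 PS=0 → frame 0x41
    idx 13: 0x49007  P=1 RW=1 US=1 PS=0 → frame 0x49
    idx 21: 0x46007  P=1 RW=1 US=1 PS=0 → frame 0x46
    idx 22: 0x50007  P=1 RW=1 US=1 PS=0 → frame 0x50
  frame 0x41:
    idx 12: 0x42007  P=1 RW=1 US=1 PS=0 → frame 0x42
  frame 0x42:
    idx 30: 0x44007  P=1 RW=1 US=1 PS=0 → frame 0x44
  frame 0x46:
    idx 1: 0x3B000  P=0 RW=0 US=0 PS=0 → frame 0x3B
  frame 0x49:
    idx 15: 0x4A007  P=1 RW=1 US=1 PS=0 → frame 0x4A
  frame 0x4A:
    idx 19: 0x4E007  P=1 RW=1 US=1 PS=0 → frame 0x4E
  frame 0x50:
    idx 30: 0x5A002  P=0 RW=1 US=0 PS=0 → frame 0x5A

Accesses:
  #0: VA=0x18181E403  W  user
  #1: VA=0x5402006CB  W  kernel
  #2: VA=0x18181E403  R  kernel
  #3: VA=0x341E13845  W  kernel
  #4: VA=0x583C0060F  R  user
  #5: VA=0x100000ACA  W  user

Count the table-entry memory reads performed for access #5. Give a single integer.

Trace:
#0 VA=0x18181E403 (w,user):
  [0] read 0x3D idx=6: raw=0x41007 flags P=1 W=1 U=1 S=0
  [1] read 0x41 idx=12: raw=0x42007 flags P=1 W=1 U=1 S=0
  [2] read 0x42 idx=30: raw=0x44007 flags P=1 W=1 U=1 S=0
  ⇒ phys 0x44403  [3 reads]
#1 VA=0x5402006CB (w,kernel):
  [0] read 0x3D idx=21: raw=0x46007 flags P=1 W=1 U=1 S=0
  [1] read 0x46 idx=1: raw=0x3B000 flags P=0 W=0 U=0 S=0
  → PAGE_NOT_PRESENT  (2 entries read)
#2 VA=0x18181E403 (r,kernel):
  TLB hit vpn=0x18181E → PA=0x44403
#3 VA=0x341E13845 (w,kernel):
  [0] read 0x3D idx=13: raw=0x49007 flags P=1 W=1 U=1 S=0
  [1] read 0x49 idx=15: raw=0x4A007 flags P=1 W=1 U=1 S=0
  [2] read 0x4A idx=19: raw=0x4E007 flags P=1 W=1 U=1 S=0
  ⇒ phys 0x4E845  [3 reads]
#4 VA=0x583C0060F (r,user):
  [0] read 0x3D idx=22: raw=0x50007 flags P=1 W=1 U=1 S=0
  [1] read 0x50 idx=30: raw=0x5A002 flags P=0 W=1 U=0 S=0
  → PAGE_NOT_PRESENT  (2 entries read)
#5 VA=0x100000ACA (w,user):
  [0] read 0x3D idx=4: raw=0x3D002 flags P=0 W=1 U=0 S=0
  → PAGE_NOT_PRESENT  (1 entries read)

Entries read for #5: 1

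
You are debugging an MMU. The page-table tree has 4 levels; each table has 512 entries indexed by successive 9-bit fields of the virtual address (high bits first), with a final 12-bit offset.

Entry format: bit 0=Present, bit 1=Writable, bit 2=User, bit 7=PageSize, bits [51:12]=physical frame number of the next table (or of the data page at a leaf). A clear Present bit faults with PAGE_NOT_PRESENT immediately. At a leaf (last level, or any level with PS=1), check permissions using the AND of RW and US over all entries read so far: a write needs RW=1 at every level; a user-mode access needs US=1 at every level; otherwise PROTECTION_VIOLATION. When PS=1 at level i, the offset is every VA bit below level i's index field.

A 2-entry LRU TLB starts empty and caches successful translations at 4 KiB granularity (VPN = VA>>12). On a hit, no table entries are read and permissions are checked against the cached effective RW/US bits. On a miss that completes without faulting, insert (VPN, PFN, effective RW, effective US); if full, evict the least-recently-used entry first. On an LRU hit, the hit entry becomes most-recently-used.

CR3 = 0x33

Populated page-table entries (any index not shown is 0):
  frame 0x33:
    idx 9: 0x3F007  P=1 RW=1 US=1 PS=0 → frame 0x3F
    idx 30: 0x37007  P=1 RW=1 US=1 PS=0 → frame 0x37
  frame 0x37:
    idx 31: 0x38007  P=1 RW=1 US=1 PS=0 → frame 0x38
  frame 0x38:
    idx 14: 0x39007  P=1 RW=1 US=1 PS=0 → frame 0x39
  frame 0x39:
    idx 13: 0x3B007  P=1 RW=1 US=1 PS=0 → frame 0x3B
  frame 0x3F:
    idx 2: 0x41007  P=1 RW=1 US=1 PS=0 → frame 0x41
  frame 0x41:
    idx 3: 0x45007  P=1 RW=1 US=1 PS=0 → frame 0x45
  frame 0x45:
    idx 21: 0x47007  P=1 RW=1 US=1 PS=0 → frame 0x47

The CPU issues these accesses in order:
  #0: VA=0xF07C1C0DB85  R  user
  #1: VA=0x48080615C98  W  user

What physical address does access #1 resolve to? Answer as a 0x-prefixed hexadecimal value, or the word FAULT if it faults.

Per-access translation:
#0 VA=0xF07C1C0DB85 (r,user):
  L0 @0x33[30] → 0x37007  P=1,RW=1,US=1,PS=0
  L1 @0x37[31] → 0x38007  P=1,RW=1,US=1,PS=0
  L2 @0x38[14] → 0x39007  P=1,RW=1,US=1,PS=0
  L3 @0x39[13] → 0x3B007  P=1,RW=1,US=1,PS=0
  ✓ 0x3BB85  — 4 lookups
#1 VA=0x48080615C98 (w,user):
  L0 @0x33[9] → 0x3F007  P=1,RW=1,US=1,PS=0
  L1 @0x3F[2] → 0x41007  P=1,RW=1,US=1,PS=0
  L2 @0x41[3] → 0x45007  P=1,RW=1,US=1,PS=0
  L3 @0x45[21] → 0x47007  P=1,RW=1,US=1,PS=0
  ✓ 0x47C98  — 4 lookups

Access #1 PA: 0x47C98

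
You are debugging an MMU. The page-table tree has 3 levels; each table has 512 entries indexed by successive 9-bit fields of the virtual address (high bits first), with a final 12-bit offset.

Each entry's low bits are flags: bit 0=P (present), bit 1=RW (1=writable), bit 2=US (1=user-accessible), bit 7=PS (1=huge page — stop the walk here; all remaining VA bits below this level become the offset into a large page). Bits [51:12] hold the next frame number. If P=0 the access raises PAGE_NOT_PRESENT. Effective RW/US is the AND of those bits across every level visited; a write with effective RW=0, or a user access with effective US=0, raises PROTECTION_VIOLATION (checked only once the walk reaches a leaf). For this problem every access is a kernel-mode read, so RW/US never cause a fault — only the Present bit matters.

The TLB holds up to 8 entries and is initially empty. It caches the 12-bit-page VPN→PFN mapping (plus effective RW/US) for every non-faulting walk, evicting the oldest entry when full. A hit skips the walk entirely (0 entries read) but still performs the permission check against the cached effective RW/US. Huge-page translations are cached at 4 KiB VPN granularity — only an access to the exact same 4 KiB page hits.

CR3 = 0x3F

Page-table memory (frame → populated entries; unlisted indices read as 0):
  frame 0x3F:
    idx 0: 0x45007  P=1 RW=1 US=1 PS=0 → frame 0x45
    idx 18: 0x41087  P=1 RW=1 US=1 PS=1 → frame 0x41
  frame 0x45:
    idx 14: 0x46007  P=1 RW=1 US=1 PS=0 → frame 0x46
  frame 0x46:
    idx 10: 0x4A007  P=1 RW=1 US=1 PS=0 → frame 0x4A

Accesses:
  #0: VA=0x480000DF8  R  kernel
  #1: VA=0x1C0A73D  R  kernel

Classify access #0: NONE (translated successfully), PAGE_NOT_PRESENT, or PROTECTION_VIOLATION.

Trace:
#0 VA=0x480000DF8 (r,kernel):
  L0 @0x3F[18] → 0x41087  P=1,RW=1,US=1,PS=1
  ✓ 0x41DF8 (huge @L0)  — 1 lookups
#1 VA=0x1C0A73D (r,kernel):
  L0 @0x3F[0] → 0x45007  P=1,RW=1,US=1,PS=0
  L1 @0x45[14] → 0x46007  P=1,RW=1,US=1,PS=0
  L2 @0x46[10] → 0x4A007  P=1,RW=1,US=1,PS=0
  ✓ 0x4A73D  — 3 lookups

Access #0 fault: NONE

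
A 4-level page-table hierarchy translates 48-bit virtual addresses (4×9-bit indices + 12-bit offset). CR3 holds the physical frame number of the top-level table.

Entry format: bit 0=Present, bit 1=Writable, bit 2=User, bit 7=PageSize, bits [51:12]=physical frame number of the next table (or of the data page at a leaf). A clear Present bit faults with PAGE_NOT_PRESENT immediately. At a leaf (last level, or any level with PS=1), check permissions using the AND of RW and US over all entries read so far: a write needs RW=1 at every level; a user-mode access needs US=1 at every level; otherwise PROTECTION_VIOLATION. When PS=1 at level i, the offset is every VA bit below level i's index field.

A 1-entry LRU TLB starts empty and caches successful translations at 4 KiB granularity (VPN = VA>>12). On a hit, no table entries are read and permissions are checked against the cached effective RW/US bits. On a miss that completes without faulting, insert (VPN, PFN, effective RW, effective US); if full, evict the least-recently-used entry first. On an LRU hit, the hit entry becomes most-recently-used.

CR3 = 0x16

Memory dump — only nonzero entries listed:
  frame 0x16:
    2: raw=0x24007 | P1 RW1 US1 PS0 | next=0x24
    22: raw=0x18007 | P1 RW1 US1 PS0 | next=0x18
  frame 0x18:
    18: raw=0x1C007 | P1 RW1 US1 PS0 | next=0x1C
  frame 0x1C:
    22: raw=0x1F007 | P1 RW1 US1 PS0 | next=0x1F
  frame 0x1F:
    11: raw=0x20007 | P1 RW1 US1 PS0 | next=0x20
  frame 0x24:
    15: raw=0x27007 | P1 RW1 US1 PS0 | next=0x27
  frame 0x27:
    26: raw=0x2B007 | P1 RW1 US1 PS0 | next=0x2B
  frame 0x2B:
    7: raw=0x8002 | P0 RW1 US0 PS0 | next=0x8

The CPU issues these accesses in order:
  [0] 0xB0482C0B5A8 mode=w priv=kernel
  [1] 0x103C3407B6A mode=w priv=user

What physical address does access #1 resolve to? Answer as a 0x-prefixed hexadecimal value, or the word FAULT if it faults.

Walk each access:
#0 VA=0xB0482C0B5A8 (w,kernel):
  L0 @0x16[22] → 0x18007  P=1,RW=1,US=1,PS=0
  L1 @0x18[18] → 0x1C007  P=1,RW=1,US=1,PS=0
  L2 @0x1C[22] → 0x1F007  P=1,RW=1,US=1,PS=0
  L3 @0x1F[11] → 0x20007  P=1,RW=1,US=1,PS=0
  ⇒ phys 0x205A8  [4 reads]
#1 VA=0x103C3407B6A (w,user):
  L0 @0x16[2] → 0x24007  P=1,RW=1,US=1,PS=0
  L1 @0x24[15] → 0x27007  P=1,RW=1,US=1,PS=0
  L2 @0x27[26] → 0x2B007  P=1,RW=1,US=1,PS=0
  L3 @0x2B[7] → 0x8002  P=0,RW=1,US=0,PS=0
  ⇒ fault: PAGE_NOT_PRESENT  — 4 lookups

Access #1 PA: FAULT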